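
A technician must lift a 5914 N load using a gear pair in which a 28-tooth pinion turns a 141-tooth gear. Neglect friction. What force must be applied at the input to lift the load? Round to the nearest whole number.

1174 N

Gear pair MA = 141/28 = 5.0357.
Effort = load / MA = 5914 / 5.0357 = 1174.4 N.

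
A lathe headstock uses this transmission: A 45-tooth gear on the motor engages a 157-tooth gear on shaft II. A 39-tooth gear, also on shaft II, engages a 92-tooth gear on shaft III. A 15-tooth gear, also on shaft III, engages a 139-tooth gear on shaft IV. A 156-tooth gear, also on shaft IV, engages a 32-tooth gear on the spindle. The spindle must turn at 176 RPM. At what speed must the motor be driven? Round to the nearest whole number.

Overall ratio R = 3.4889 × 2.359 × 9.2667 × 0.20513 = 15.644.
Required input speed = output speed × R = 176 × 15.644 = 2753.4 RPM.

2753 RPM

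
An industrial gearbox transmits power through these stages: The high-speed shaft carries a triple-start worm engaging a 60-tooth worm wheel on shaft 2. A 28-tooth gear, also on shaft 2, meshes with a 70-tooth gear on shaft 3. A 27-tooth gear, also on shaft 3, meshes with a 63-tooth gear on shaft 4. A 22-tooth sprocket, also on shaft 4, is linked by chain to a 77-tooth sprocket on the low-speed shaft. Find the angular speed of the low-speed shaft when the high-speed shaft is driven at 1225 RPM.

3 RPM

Worm: ratio = 60/3 = 20, so shaft 2 turns at 1225 / 20 = 61.25 RPM.
Gear mesh: ratio = 70/28 = 2.5, so shaft 3 turns at 61.25 / 2.5 = 24.5 RPM.
Gear mesh: ratio = 63/27 = 2.3333, so shaft 4 turns at 24.5 / 2.3333 = 10.5 RPM.
Chain: ratio = 77/22 = 3.5, so the low-speed shaft turns at 10.5 / 3.5 = 3 RPM.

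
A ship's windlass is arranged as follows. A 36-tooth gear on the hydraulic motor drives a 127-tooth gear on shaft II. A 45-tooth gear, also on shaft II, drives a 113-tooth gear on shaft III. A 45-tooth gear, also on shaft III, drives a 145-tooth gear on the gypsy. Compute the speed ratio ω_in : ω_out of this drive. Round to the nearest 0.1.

Each stage contributes driven/driver: gear mesh 127/36 = 3.5278, gear mesh 113/45 = 2.5111, gear mesh 145/45 = 3.2222.
Overall: 3.5278 × 2.5111 × 3.2222 = 28.545.

28.5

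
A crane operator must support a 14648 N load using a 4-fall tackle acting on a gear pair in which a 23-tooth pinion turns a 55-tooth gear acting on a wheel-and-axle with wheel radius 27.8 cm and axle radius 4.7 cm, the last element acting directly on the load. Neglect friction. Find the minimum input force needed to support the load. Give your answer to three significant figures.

259 N

Block-and-tackle MA = number of supporting rope parts = 4.
Gear pair MA = 55/23 = 2.3913.
Wheel-and-axle MA = R/r = 27.8/4.7 = 5.9149.
Combined ideal MA = 4 × 2.3913 × 5.9149 = 56.577.
Effort = load / MA = 14648 / 56.577 = 258.9 N.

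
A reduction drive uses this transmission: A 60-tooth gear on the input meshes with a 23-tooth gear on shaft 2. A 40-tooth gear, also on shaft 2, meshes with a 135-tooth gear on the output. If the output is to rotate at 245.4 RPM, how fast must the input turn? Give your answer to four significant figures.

317.5 RPM

Overall ratio R = 0.38333 × 3.375 = 1.2937.
Required input speed = output speed × R = 245.4 × 1.2937 = 317.49 RPM.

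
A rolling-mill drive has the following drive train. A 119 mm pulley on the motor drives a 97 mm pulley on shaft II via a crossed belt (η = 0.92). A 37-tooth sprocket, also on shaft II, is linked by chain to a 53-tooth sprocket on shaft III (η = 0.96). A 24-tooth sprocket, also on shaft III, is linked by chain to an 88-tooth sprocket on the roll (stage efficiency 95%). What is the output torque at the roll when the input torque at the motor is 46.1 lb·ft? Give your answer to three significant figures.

Belt: ratio = 97/119 = 0.81513; torque at shaft II = 46.1 × 0.81513 × 0.92 = 34.571 lb·ft.
Chain: ratio = 53/37 = 1.4324; torque at shaft III = 34.571 × 1.4324 × 0.96 = 47.54 lb·ft.
Chain: ratio = 88/24 = 3.6667; torque at the roll = 47.54 × 3.6667 × 0.95 = 165.6 lb·ft.

166 lb·ft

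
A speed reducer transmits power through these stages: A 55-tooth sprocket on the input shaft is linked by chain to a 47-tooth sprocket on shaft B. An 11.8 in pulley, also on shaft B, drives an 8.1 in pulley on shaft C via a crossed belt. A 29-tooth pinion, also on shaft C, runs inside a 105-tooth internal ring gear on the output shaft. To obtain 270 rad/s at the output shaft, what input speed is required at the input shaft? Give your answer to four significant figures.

573.4 rad/s

Overall ratio R = 0.85455 × 0.68644 × 3.6207 = 2.1239.
Required input speed = output speed × R = 270 × 2.1239 = 573.45 rad/s.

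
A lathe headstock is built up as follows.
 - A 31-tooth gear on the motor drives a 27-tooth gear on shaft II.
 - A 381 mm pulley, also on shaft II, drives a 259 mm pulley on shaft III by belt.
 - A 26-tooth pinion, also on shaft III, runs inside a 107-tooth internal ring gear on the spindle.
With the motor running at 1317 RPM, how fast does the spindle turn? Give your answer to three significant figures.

Gear mesh: ratio = 27/31 = 0.87097, so shaft II turns at 1317 / 0.87097 = 1512.1 RPM.
Belt: ratio = 259/381 = 0.67979, so shaft III turns at 1512.1 / 0.67979 = 2224.4 RPM.
Internal gear: ratio = 107/26 = 4.1154, so the spindle turns at 2224.4 / 4.1154 = 540.5 RPM.

541 RPM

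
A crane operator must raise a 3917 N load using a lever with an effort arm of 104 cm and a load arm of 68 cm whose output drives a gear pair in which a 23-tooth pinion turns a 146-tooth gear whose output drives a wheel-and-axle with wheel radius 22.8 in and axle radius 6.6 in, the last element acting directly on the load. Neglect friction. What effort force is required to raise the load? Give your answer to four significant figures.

116.8 N

Lever MA = effort arm / load arm = 104/68 = 1.5294.
Gear pair MA = 146/23 = 6.3478.
Wheel-and-axle MA = R/r = 22.8/6.6 = 3.4545.
Combined ideal MA = 1.5294 × 6.3478 × 3.4545 = 33.538.
Effort = load / MA = 3917 / 33.538 = 116.79 N.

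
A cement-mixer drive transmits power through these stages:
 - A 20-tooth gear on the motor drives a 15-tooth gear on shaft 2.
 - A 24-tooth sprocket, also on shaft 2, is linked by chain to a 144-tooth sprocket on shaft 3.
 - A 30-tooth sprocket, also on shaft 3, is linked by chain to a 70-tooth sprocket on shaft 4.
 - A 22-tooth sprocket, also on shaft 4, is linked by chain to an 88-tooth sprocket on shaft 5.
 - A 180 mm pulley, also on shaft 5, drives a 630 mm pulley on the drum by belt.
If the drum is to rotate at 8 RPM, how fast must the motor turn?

Overall ratio R = 0.75 × 6 × 2.3333 × 4 × 3.5 = 147.
Required input speed = output speed × R = 8 × 147 = 1176 RPM.

1176 RPM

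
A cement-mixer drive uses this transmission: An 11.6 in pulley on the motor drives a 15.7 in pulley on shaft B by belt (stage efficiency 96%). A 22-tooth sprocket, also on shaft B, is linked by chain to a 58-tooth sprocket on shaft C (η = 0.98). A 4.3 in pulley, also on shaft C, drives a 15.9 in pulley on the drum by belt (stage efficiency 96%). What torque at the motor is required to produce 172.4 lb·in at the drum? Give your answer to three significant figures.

14.5 lb·in

Overall ratio R = 1.3534 × 2.6364 × 3.6977 = 13.194; overall efficiency η = 0.96 × 0.98 × 0.96 = 0.9032.
Input torque = output torque / (R × η) = 172.4 / (13.194 × 0.9032) = 14.467 lb·in.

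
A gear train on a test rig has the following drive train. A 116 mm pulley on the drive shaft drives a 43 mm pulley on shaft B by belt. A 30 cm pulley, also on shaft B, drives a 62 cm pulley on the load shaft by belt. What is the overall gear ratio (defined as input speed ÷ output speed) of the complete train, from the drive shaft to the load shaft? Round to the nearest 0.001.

Each stage contributes driven/driver: belt 43/116 = 0.37069, belt 62/30 = 2.0667.
Overall: 0.37069 × 2.0667 = 0.76609.

0.766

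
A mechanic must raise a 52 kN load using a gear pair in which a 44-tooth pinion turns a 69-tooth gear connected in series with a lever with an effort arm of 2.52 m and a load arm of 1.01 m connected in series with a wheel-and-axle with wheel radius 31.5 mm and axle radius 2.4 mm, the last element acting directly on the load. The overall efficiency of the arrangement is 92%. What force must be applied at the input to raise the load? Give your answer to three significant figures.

1.10 kN

Gear pair MA = 69/44 = 1.5682.
Lever MA = effort arm / load arm = 2.52/1.01 = 2.495.
Wheel-and-axle MA = R/r = 31.5/2.4 = 13.125.
Combined ideal MA = 1.5682 × 2.495 × 13.125 = 51.354.
Actual MA = 51.354 × 0.92 = 47.246.
Effort = load / actual MA = 52 / 47.246 = 1.1006 kN.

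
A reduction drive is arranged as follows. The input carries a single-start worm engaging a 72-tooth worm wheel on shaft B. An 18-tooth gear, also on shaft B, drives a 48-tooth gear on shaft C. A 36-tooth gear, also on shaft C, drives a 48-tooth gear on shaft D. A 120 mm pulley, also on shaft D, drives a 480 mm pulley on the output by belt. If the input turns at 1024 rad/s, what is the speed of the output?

worm 72/1 = 72 → 1024/72 = 14.222 rad/s
gear mesh 48/18 = 2.6667 → 14.222/2.6667 = 5.3333 rad/s
gear mesh 48/36 = 1.3333 → 5.3333/1.3333 = 4 rad/s
belt 480/120 = 4 → 4/4 = 1 rad/s

1 rad/s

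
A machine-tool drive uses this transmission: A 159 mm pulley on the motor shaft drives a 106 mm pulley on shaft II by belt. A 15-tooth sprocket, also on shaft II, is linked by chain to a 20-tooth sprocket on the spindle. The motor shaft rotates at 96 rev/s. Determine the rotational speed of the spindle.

the motor shaft → shaft II (belt, 106/159): 96 ÷ 0.66667 = 144 rev/s
shaft II → the spindle (chain, 20/15): 144 ÷ 1.3333 = 108 rev/s

108 rev/s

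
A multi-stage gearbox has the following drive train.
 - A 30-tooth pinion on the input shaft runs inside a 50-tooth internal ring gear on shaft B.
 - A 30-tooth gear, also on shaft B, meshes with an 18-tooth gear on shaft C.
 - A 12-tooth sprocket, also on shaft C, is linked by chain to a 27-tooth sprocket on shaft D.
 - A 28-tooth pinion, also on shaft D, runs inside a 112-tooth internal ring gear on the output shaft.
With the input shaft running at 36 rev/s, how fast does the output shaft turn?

Internal gear: ratio = 50/30 = 1.6667, so shaft B turns at 36 / 1.6667 = 21.6 rev/s.
Gear mesh: ratio = 18/30 = 0.6, so shaft C turns at 21.6 / 0.6 = 36 rev/s.
Chain: ratio = 27/12 = 2.25, so shaft D turns at 36 / 2.25 = 16 rev/s.
Internal gear: ratio = 112/28 = 4, so the output shaft turns at 16 / 4 = 4 rev/s.

4 rev/s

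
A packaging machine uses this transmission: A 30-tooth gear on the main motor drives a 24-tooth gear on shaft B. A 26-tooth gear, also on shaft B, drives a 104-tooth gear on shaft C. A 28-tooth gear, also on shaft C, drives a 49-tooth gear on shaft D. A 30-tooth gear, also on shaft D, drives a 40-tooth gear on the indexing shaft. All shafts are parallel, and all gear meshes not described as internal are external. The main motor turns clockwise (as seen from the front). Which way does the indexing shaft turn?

the main motor → shaft B: external mesh, 1 reversal → CCW.
shaft B → shaft C: external mesh, 1 reversal → CW.
shaft C → shaft D: external mesh, 1 reversal → CCW.
shaft D → the indexing shaft: external mesh, 1 reversal → CW.
4 reversals in total — an even number — so the indexing shaft turns the same way as the main motor.

clockwise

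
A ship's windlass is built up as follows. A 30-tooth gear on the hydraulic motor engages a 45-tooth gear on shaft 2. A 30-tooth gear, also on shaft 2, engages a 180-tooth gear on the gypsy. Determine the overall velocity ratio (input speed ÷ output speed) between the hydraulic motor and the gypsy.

9

Each stage contributes driven/driver: gear mesh 45/30 = 1.5, gear mesh 180/30 = 6.
Overall: 1.5 × 6 = 9.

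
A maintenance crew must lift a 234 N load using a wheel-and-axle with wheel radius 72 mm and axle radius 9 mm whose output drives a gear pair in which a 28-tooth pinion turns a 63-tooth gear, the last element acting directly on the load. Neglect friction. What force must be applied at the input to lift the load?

Wheel-and-axle MA = R/r = 72/9 = 8.
Gear pair MA = 63/28 = 2.25.
Combined ideal MA = 8 × 2.25 = 18.
Effort = load / MA = 234 / 18 = 13 N.

13 N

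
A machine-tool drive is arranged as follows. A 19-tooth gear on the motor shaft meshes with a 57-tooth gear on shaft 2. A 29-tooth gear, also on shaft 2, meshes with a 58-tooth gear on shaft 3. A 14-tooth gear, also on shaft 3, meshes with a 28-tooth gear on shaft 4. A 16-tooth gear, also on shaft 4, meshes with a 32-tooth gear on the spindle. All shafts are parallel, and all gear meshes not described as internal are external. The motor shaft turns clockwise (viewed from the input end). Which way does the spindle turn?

the motor shaft → shaft 2: external mesh, 1 reversal → CCW.
shaft 2 → shaft 3: external mesh, 1 reversal → CW.
shaft 3 → shaft 4: external mesh, 1 reversal → CCW.
shaft 4 → the spindle: external mesh, 1 reversal → CW.
4 reversals in total — an even number — so the spindle turns the same way as the motor shaft.

clockwise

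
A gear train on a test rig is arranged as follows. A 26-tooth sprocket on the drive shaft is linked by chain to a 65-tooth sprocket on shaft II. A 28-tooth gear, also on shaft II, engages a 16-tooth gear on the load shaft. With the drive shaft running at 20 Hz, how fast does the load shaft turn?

14 Hz

chain 65/26 = 2.5 → 20/2.5 = 8 Hz
gear mesh 16/28 = 0.57143 → 8/0.57143 = 14 Hz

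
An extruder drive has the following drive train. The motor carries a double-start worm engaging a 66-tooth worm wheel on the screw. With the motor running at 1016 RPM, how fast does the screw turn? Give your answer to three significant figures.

30.8 RPM

the motor → the screw (worm, 66/2): 1016 ÷ 33 = 30.788 RPM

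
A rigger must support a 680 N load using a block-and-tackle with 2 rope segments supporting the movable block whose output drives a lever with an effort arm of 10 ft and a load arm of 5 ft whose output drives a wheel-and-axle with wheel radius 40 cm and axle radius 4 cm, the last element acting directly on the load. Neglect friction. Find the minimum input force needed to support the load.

Block-and-tackle MA = number of supporting rope parts = 2.
Lever MA = effort arm / load arm = 10/5 = 2.
Wheel-and-axle MA = R/r = 40/4 = 10.
Combined ideal MA = 2 × 2 × 10 = 40.
Effort = load / MA = 680 / 40 = 17 N.

17 N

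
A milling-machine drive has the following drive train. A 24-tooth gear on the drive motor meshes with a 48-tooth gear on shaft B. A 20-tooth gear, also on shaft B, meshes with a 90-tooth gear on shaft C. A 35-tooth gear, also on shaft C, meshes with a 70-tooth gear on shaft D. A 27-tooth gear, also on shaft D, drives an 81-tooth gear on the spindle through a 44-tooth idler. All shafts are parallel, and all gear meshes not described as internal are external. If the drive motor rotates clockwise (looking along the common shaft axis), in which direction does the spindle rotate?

the drive motor → shaft B: external mesh, 1 reversal → CCW.
shaft B → shaft C: external mesh, 1 reversal → CW.
shaft C → shaft D: external mesh, 1 reversal → CCW.
shaft D → the spindle: driver → idler → driven is 2 external meshes, 2 reversals → CCW.
5 reversals in total — an odd number — so the spindle turns opposite to the drive motor.

counterclockwise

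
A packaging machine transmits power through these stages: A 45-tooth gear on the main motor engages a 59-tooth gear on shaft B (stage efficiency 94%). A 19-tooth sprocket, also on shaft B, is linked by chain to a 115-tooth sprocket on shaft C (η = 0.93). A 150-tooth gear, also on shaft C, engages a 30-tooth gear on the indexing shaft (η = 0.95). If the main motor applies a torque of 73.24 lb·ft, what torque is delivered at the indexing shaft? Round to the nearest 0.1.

Gear mesh: ratio = 59/45 = 1.3111; torque at shaft B = 73.24 × 1.3111 × 0.94 = 90.264 lb·ft.
Chain: ratio = 115/19 = 6.0526; torque at shaft C = 90.264 × 6.0526 × 0.93 = 508.09 lb·ft.
Gear mesh: ratio = 30/150 = 0.2; torque at the indexing shaft = 508.09 × 0.2 × 0.95 = 96.538 lb·ft.

96.5 lb·ft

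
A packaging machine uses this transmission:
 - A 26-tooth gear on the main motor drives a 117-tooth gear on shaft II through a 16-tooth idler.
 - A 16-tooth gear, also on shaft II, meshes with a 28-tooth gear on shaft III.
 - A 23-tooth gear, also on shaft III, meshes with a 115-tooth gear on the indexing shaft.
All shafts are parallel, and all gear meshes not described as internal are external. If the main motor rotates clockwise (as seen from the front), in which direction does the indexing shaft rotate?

the main motor → shaft II: driver → idler → driven is 2 external meshes, 2 reversals → CW.
shaft II → shaft III: external mesh, 1 reversal → CCW.
shaft III → the indexing shaft: external mesh, 1 reversal → CW.
4 reversals in total — an even number — so the indexing shaft turns the same way as the main motor.

clockwise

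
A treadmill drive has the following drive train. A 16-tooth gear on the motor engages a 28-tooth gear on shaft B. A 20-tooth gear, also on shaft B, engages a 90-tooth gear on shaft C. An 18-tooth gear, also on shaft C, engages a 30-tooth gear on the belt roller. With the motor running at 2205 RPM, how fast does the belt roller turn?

Gear mesh: ratio = 28/16 = 1.75, so shaft B turns at 2205 / 1.75 = 1260 RPM.
Gear mesh: ratio = 90/20 = 4.5, so shaft C turns at 1260 / 4.5 = 280 RPM.
Gear mesh: ratio = 30/18 = 1.6667, so the belt roller turns at 280 / 1.6667 = 168 RPM.

168 RPM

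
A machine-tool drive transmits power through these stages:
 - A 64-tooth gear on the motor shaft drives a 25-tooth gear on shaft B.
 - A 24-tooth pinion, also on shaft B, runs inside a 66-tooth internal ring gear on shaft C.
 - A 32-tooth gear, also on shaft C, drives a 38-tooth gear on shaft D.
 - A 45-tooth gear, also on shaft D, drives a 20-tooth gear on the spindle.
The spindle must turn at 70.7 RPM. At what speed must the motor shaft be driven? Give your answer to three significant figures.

Overall ratio R = 0.39062 × 2.75 × 1.1875 × 0.44444 = 0.56695.
Required input speed = output speed × R = 70.7 × 0.56695 = 40.083 RPM.

40.1 RPM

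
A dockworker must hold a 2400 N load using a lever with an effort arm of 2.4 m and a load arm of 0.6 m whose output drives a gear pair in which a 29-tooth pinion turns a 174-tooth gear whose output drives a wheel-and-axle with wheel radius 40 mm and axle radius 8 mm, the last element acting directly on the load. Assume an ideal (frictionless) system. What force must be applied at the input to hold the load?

Lever MA = effort arm / load arm = 2.4/0.6 = 4.
Gear pair MA = 174/29 = 6.
Wheel-and-axle MA = R/r = 40/8 = 5.
Combined ideal MA = 4 × 6 × 5 = 120.
Effort = load / MA = 2400 / 120 = 20 N.

20 N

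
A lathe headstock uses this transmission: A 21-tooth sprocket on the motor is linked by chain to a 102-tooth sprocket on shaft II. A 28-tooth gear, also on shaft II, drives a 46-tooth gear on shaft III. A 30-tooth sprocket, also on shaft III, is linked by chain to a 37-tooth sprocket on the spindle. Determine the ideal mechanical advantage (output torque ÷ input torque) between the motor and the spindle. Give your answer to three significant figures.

9.84

Each stage contributes driven/driver: chain 102/21 = 4.8571, gear mesh 46/28 = 1.6429, chain 37/30 = 1.2333.
Overall: 4.8571 × 1.6429 × 1.2333 = 9.8415.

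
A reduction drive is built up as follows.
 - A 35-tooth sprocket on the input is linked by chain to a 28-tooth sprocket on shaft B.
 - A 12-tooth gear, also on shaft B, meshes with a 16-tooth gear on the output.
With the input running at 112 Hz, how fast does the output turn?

105 Hz

chain 28/35 = 0.8 → 112/0.8 = 140 Hz
gear mesh 16/12 = 1.3333 → 140/1.3333 = 105 Hz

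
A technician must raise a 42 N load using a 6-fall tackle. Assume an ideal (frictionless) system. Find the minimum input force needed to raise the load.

7 N

Block-and-tackle MA = number of supporting rope parts = 6.
Effort = load / MA = 42 / 6 = 7 N.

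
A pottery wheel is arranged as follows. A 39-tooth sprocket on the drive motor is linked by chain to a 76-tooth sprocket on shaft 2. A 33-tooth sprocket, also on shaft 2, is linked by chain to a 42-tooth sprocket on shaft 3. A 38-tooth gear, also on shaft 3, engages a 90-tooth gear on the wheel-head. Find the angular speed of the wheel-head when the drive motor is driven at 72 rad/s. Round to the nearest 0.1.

chain 76/39 = 1.9487 → 72/1.9487 = 36.947 rad/s
chain 42/33 = 1.2727 → 36.947/1.2727 = 29.03 rad/s
gear mesh 90/38 = 2.3684 → 29.03/2.3684 = 12.257 rad/s

12.3 rad/s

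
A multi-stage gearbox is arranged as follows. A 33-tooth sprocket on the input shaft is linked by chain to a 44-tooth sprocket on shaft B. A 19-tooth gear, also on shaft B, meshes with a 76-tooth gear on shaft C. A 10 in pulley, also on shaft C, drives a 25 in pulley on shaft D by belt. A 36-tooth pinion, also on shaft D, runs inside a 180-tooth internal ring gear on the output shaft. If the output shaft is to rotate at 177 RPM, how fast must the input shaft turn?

11800 RPM

Overall ratio R = 1.3333 × 4 × 2.5 × 5 = 66.667.
Required input speed = output speed × R = 177 × 66.667 = 11800 RPM.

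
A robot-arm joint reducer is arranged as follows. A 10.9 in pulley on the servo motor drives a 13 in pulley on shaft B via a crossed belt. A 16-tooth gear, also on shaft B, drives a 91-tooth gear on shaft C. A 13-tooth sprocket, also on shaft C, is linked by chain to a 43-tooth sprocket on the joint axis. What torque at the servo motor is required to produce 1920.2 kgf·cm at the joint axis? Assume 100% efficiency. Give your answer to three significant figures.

85.6 kgf·cm

Overall ratio R = 1.1927 × 5.6875 × 3.3077 = 22.437.
Input torque = output torque / R = 1920.2 / 22.437 = 85.582 kgf·cm.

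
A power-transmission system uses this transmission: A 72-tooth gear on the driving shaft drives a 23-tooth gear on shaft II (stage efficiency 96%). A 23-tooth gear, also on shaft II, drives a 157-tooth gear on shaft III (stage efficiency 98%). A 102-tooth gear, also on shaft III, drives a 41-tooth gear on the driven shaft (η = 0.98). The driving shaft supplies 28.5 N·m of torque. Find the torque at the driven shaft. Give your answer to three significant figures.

gear mesh 23/72 = 0.31944 → τ = 28.5·0.31944·0.96 = 8.74 N·m
gear mesh 157/23 = 6.8261 → τ = 8.74·6.8261·0.98 = 58.467 N·m
gear mesh 41/102 = 0.40196 → τ = 58.467·0.40196·0.98 = 23.031 N·m

23.0 N·m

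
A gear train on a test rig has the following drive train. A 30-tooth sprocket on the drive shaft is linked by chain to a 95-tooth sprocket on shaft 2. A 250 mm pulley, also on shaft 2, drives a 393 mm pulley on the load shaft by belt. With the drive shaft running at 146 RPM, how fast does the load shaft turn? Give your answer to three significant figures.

the drive shaft → shaft 2 (chain, 95/30): 146 ÷ 3.1667 = 46.105 RPM
shaft 2 → the load shaft (belt, 393/250): 46.105 ÷ 1.572 = 29.329 RPM

29.3 RPM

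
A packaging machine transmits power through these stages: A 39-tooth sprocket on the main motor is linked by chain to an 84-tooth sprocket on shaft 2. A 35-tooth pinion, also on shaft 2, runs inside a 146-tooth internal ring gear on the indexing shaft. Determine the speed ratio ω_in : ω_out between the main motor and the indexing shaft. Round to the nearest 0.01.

Each stage contributes driven/driver: chain 84/39 = 2.1538, internal gear 146/35 = 4.1714.
Overall: 2.1538 × 4.1714 = 8.9846.

8.98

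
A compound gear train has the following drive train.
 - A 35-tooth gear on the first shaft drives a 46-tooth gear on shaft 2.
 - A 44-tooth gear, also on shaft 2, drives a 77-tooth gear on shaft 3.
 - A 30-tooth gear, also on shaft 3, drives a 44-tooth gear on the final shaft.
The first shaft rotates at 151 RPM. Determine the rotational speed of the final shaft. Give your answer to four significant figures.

gear mesh 46/35 = 1.3143 → 151/1.3143 = 114.89 RPM
gear mesh 77/44 = 1.75 → 114.89/1.75 = 65.652 RPM
gear mesh 44/30 = 1.4667 → 65.652/1.4667 = 44.763 RPM

44.76 RPM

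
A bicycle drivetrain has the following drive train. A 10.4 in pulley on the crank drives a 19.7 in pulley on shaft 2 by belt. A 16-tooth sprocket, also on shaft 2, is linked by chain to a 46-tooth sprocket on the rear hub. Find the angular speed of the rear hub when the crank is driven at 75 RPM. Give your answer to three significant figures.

13.8 RPM

Belt: ratio = 19.7/10.4 = 1.8942, so shaft 2 turns at 75 / 1.8942 = 39.594 RPM.
Chain: ratio = 46/16 = 2.875, so the rear hub turns at 39.594 / 2.875 = 13.772 RPM.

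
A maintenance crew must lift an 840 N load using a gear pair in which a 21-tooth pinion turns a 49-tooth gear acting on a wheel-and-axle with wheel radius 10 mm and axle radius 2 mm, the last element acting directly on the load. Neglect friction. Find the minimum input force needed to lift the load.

Gear pair MA = 49/21 = 2.3333.
Wheel-and-axle MA = R/r = 10/2 = 5.
Combined ideal MA = 2.3333 × 5 = 11.667.
Effort = load / MA = 840 / 11.667 = 72 N.

72 N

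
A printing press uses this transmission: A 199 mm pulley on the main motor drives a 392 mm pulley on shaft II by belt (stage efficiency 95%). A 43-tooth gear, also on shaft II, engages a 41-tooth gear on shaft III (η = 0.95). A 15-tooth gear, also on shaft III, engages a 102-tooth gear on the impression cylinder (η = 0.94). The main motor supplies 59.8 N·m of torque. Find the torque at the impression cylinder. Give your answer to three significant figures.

Belt: ratio = 392/199 = 1.9698; torque at shaft II = 59.8 × 1.9698 × 0.95 = 111.91 N·m.
Gear mesh: ratio = 41/43 = 0.95349; torque at shaft III = 111.91 × 0.95349 × 0.95 = 101.37 N·m.
Gear mesh: ratio = 102/15 = 6.8; torque at the impression cylinder = 101.37 × 6.8 × 0.94 = 647.94 N·m.

648 N·m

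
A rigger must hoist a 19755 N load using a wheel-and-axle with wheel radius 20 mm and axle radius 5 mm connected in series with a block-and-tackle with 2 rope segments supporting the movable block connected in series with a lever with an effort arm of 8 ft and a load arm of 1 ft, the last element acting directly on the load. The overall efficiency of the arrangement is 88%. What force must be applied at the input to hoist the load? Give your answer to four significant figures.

Wheel-and-axle MA = R/r = 20/5 = 4.
Block-and-tackle MA = number of supporting rope parts = 2.
Lever MA = effort arm / load arm = 8/1 = 8.
Combined ideal MA = 4 × 2 × 8 = 64.
Actual MA = 64 × 0.88 = 56.32.
Effort = load / actual MA = 19755 / 56.32 = 350.76 N.

350.8 N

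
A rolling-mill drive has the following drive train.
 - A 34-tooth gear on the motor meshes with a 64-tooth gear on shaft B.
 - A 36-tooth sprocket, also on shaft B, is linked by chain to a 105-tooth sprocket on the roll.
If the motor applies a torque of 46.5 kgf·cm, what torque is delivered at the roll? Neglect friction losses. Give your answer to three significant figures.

Gear mesh: ratio = 64/34 = 1.8824; torque at shaft B = 46.5 × 1.8824 = 87.529 kgf·cm.
Chain: ratio = 105/36 = 2.9167; torque at the roll = 87.529 × 2.9167 = 255.29 kgf·cm.

255 kgf·cm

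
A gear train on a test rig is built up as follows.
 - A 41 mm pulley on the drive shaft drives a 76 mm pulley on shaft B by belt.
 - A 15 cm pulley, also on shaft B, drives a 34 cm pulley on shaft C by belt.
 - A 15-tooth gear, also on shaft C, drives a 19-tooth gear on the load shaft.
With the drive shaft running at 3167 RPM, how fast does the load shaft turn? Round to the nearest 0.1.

Belt: ratio = 76/41 = 1.8537, so shaft B turns at 3167 / 1.8537 = 1708.5 RPM.
Belt: ratio = 34/15 = 2.2667, so shaft C turns at 1708.5 / 2.2667 = 753.76 RPM.
Gear mesh: ratio = 19/15 = 1.2667, so the load shaft turns at 753.76 / 1.2667 = 595.07 RPM.

595.1 RPM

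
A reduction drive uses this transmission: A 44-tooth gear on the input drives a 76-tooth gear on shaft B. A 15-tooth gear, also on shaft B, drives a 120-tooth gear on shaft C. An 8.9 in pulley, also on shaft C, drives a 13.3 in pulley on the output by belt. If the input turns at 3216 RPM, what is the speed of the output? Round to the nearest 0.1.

Gear mesh: ratio = 76/44 = 1.7273, so shaft B turns at 3216 / 1.7273 = 1861.9 RPM.
Gear mesh: ratio = 120/15 = 8, so shaft C turns at 1861.9 / 8 = 232.74 RPM.
Belt: ratio = 13.3/8.9 = 1.4944, so the output turns at 232.74 / 1.4944 = 155.74 RPM.

155.7 RPM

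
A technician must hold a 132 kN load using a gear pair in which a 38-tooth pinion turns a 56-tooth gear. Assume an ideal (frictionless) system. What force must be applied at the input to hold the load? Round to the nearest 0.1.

89.6 kN

Gear pair MA = 56/38 = 1.4737.
Effort = load / MA = 132 / 1.4737 = 89.571 kN.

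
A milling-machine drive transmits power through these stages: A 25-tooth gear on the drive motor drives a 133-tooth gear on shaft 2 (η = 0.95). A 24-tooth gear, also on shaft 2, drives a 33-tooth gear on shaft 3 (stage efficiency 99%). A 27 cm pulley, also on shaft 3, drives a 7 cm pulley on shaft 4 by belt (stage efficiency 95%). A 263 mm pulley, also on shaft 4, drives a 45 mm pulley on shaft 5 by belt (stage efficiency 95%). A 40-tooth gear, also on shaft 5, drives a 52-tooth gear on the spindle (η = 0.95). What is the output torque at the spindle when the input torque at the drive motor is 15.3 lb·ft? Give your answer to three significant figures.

After the gear mesh (133/25): 15.3 × 5.32 × 0.95 = 77.326 lb·ft
After the gear mesh (33/24): 77.326 × 1.375 × 0.99 = 105.26 lb·ft
After the belt (7/27): 105.26 × 0.25926 × 0.95 = 25.925 lb·ft
After the belt (45/263): 25.925 × 0.1711 × 0.95 = 4.2141 lb·ft
After the gear mesh (52/40): 4.2141 × 1.3 × 0.95 = 5.2044 lb·ft

5.20 lb·ft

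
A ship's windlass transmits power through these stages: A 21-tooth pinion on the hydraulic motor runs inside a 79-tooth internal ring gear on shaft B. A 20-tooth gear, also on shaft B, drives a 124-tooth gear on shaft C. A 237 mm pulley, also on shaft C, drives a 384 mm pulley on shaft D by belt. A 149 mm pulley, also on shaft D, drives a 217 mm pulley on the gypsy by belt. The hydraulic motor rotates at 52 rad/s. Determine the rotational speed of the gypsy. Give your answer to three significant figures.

0.945 rad/s

Internal gear: ratio = 79/21 = 3.7619, so shaft B turns at 52 / 3.7619 = 13.823 rad/s.
Gear mesh: ratio = 124/20 = 6.2, so shaft C turns at 13.823 / 6.2 = 2.2295 rad/s.
Belt: ratio = 384/237 = 1.6203, so shaft D turns at 2.2295 / 1.6203 = 1.376 rad/s.
Belt: ratio = 217/149 = 1.4564, so the gypsy turns at 1.376 / 1.4564 = 0.94482 rad/s.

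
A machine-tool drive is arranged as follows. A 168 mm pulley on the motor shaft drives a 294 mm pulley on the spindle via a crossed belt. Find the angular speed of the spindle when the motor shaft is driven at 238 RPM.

the motor shaft → the spindle (belt, 294/168): 238 ÷ 1.75 = 136 RPM

136 RPM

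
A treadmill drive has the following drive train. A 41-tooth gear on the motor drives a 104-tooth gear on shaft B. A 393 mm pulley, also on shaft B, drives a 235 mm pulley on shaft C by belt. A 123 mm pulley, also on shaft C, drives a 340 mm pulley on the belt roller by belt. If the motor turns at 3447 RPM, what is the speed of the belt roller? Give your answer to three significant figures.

the motor → shaft B (gear mesh, 104/41): 3447 ÷ 2.5366 = 1358.9 RPM
shaft B → shaft C (belt, 235/393): 1358.9 ÷ 0.59796 = 2272.6 RPM
shaft C → the belt roller (belt, 340/123): 2272.6 ÷ 2.7642 = 822.13 RPM

822 RPM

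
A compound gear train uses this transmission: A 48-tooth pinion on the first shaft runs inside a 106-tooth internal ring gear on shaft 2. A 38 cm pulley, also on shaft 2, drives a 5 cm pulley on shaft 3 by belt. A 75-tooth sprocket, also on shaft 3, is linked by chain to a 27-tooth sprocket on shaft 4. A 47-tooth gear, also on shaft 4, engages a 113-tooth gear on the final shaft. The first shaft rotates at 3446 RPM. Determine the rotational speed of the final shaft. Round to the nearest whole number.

13702 RPM

Internal gear: ratio = 106/48 = 2.2083, so shaft 2 turns at 3446 / 2.2083 = 1560.5 RPM.
Belt: ratio = 5/38 = 0.13158, so shaft 3 turns at 1560.5 / 0.13158 = 11859 RPM.
Chain: ratio = 27/75 = 0.36, so shaft 4 turns at 11859 / 0.36 = 32943 RPM.
Gear mesh: ratio = 113/47 = 2.4043, so the final shaft turns at 32943 / 2.4043 = 13702 RPM.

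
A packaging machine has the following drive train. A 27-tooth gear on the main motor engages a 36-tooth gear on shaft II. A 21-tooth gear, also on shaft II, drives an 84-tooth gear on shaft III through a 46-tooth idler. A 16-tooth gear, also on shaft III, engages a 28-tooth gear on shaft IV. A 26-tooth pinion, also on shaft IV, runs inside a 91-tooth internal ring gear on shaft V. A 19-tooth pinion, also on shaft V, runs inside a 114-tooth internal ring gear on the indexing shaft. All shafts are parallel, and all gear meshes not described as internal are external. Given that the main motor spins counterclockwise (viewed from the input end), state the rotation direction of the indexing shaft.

counterclockwise

the main motor → shaft II: external mesh, 1 reversal → CW.
shaft II → shaft III: driver → idler → driven is 2 external meshes, 2 reversals → CW.
shaft III → shaft IV: external mesh, 1 reversal → CCW.
shaft IV → shaft V: internal mesh, same direction → CCW.
shaft V → the indexing shaft: internal mesh, same direction → CCW.
4 reversals in total — an even number — so the indexing shaft turns the same way as the main motor.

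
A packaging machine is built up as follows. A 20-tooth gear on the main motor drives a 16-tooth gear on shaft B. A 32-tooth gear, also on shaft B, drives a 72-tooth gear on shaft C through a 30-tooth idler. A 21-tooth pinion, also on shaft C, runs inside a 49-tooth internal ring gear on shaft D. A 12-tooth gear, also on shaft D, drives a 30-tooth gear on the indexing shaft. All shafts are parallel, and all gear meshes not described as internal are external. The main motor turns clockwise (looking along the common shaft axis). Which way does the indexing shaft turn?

clockwise

the main motor → shaft B: external mesh, 1 reversal → CCW.
shaft B → shaft C: driver → idler → driven is 2 external meshes, 2 reversals → CCW.
shaft C → shaft D: internal mesh, same direction → CCW.
shaft D → the indexing shaft: external mesh, 1 reversal → CW.
4 reversals in total — an even number — so the indexing shaft turns the same way as the main motor.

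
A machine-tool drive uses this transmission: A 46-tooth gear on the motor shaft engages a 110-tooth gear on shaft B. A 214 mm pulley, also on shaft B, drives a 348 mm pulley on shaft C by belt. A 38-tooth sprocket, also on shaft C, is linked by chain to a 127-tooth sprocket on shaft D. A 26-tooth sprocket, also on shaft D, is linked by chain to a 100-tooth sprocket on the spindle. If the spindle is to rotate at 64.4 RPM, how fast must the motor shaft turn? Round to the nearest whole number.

3219 RPM

Overall ratio R = 2.3913 × 1.6262 × 3.3421 × 3.8462 = 49.986.
Required input speed = output speed × R = 64.4 × 49.986 = 3219.1 RPM.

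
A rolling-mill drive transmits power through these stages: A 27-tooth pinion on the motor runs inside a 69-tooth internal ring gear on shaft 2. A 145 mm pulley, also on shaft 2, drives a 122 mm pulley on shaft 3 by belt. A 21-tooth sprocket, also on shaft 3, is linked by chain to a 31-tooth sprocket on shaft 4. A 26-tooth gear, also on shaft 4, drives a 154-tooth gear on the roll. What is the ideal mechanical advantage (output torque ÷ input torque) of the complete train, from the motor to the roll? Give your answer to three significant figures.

Each stage contributes driven/driver: internal gear 69/27 = 2.5556, belt 122/145 = 0.84138, chain 31/21 = 1.4762, gear mesh 154/26 = 5.9231.
Overall: 2.5556 × 0.84138 × 1.4762 × 5.9231 = 18.8.

18.8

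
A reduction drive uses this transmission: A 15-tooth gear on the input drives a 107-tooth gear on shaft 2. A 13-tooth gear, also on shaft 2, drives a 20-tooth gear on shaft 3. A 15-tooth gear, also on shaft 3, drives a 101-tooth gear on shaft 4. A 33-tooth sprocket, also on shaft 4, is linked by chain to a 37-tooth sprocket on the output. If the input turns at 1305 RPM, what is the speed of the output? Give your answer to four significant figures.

Gear mesh: ratio = 107/15 = 7.1333, so shaft 2 turns at 1305 / 7.1333 = 182.94 RPM.
Gear mesh: ratio = 20/13 = 1.5385, so shaft 3 turns at 182.94 / 1.5385 = 118.91 RPM.
Gear mesh: ratio = 101/15 = 6.7333, so shaft 4 turns at 118.91 / 6.7333 = 17.66 RPM.
Chain: ratio = 37/33 = 1.1212, so the output turns at 17.66 / 1.1212 = 15.751 RPM.

15.75 RPM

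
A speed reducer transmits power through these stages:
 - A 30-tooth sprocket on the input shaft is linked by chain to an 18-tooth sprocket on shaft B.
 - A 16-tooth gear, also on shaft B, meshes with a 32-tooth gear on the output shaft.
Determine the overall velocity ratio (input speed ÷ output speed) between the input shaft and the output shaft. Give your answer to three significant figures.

1.20

Each stage contributes driven/driver: chain 18/30 = 0.6, gear mesh 32/16 = 2.
Overall: 0.6 × 2 = 1.2.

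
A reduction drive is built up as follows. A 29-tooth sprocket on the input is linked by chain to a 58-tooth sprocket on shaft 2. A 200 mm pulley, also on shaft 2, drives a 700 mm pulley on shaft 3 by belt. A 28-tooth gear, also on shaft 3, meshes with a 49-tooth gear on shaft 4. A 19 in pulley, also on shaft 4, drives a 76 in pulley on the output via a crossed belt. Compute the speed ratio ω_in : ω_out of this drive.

49

Each stage contributes driven/driver: chain 58/29 = 2, belt 700/200 = 3.5, gear mesh 49/28 = 1.75, belt 76/19 = 4.
Overall: 2 × 3.5 × 1.75 × 4 = 49.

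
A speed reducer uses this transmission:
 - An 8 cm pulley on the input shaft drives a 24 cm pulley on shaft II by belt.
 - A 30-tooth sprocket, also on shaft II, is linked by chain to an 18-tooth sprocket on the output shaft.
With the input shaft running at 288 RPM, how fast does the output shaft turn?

160 RPM

Belt: ratio = 24/8 = 3, so shaft II turns at 288 / 3 = 96 RPM.
Chain: ratio = 18/30 = 0.6, so the output shaft turns at 96 / 0.6 = 160 RPM.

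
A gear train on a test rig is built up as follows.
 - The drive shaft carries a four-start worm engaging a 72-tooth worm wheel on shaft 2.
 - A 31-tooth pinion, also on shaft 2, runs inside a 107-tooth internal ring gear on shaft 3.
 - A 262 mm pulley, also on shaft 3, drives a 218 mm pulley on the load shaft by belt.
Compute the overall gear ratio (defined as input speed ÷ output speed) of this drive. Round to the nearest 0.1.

Each stage contributes driven/driver: worm 72/4 = 18, internal gear 107/31 = 3.4516, belt 218/262 = 0.83206.
Overall: 18 × 3.4516 × 0.83206 = 51.695.

51.7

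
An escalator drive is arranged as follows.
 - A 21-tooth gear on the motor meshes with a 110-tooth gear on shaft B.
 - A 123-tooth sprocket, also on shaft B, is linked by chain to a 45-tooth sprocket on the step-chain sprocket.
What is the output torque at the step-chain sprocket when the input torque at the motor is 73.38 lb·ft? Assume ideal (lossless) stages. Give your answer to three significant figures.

After the gear mesh (110/21): 73.38 × 5.2381 = 384.37 lb·ft
After the chain (45/123): 384.37 × 0.36585 = 140.62 lb·ft

141 lb·ft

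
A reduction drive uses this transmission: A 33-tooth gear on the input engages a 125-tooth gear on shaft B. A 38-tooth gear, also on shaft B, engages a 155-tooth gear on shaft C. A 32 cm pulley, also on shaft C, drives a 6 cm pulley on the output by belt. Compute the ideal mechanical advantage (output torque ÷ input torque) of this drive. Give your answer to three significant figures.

2.90

Each stage contributes driven/driver: gear mesh 125/33 = 3.7879, gear mesh 155/38 = 4.0789, belt 6/32 = 0.1875.
Overall: 3.7879 × 4.0789 × 0.1875 = 2.897.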